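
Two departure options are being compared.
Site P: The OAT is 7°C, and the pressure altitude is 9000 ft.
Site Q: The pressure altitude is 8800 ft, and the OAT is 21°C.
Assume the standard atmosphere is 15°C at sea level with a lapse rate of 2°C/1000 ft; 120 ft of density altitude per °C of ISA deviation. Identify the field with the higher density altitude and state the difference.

Site Q by 1432 ft

Site P: ISA temp = -3°C, deviation +10°C, DA = 9000 + 120 × 10 = 10200 ft.
Site Q: ISA temp = -2.6°C, deviation +23.6°C, DA = 8800 + 120 × 23.6 = 11632 ft.
Site Q is higher by 11632 − 10200 = 1432 ft.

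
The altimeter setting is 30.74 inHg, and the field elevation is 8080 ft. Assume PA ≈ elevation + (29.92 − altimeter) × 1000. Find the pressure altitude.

Pressure correction = (29.92 − 30.74) × 1000 = -820 ft.
Pressure altitude = 8080 + (-820) = 7260 ft.

7260 ft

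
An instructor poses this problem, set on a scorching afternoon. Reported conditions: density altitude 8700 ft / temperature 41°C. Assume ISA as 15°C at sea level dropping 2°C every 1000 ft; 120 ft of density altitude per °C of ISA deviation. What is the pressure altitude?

4500 ft

DA = PA + 120 × (OAT − (15 − 2·PA/1000)) = PA + 120·OAT − 1800 + 0.24·PA = 1.24·PA + 120·OAT − 1800.
So 1.24·PA = 8700 − 120 × 41 + 1800 = 5580.
PA = 5580 / 1.24 = 4500 ft.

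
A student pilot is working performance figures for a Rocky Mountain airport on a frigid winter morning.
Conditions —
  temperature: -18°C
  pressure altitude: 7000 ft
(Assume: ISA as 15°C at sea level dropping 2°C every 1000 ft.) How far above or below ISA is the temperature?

ISA-19°C

ISA temperature at 7000 ft = 15 − 2 × (7000/1000) = 1°C.
Deviation = OAT − ISA = -18 − 1 = -19°C.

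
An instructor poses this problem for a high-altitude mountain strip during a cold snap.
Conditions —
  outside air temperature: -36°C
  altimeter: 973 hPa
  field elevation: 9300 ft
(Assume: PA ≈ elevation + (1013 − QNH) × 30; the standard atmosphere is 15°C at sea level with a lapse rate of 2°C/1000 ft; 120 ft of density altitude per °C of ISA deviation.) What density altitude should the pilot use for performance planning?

6900 ft

Pressure altitude = 9300 + (1013 − 973) × 30 = 9300 + (+1200) = 10500 ft.
ISA temperature at 10500 ft = 15 − 2 × (10500/1000) = -6°C.
ISA deviation = -36 − (-6) = -30°C.
Density altitude = 10500 + 120 × (-30) = 6900 ft.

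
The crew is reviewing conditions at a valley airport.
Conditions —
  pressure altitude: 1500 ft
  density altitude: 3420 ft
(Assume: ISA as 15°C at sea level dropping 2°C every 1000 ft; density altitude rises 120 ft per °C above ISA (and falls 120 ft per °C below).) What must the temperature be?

Density altitude − pressure altitude = 3420 − 1500 = +1920 ft.
At 120 ft/°C that is an ISA deviation of 1920/120 = +16°C.
ISA temperature at 1500 ft = 15 − 2 × (1500/1000) = 12°C.
OAT = ISA + deviation = 12 + (+16) = 28°C.

28°C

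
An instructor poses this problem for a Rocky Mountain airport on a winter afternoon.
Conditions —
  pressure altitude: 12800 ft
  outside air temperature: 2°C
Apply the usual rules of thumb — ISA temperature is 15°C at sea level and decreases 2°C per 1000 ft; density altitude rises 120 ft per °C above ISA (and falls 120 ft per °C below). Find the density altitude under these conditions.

14312 ft

ISA temperature at 12800 ft = 15 − 2 × (12800/1000) = -10.6°C.
ISA deviation = 2 − (-10.6) = +12.6°C.
Density altitude = 12800 + 120 × (12.6) = 12800 + (+1512) = 14312 ft.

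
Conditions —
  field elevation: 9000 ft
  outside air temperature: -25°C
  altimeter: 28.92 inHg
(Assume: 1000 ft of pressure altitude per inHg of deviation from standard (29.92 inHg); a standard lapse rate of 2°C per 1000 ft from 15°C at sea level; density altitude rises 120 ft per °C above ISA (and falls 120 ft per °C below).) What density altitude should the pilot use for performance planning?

7600 ft

Pressure altitude = 9000 + (29.92 − 28.92) × 1000 = 9000 + (+1000) = 10000 ft.
ISA temperature at 10000 ft = 15 − 2 × (10000/1000) = -5°C.
ISA deviation = -25 − (-5) = -20°C.
Density altitude = 10000 + 120 × (-20) = 7600 ft.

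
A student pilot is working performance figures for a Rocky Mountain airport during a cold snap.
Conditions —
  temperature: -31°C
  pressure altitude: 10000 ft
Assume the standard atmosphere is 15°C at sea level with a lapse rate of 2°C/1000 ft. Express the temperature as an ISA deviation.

ISA-26°C

ISA temperature at 10000 ft = 15 − 2 × (10000/1000) = -5°C.
Deviation = OAT − ISA = -31 − (-5) = -26°C.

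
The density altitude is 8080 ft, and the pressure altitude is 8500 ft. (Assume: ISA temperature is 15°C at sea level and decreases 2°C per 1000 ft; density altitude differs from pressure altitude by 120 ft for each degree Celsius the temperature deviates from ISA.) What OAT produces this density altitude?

-5.5°C

Density altitude − pressure altitude = 8080 − 8500 = -420 ft.
At 120 ft/°C that is an ISA deviation of -420/120 = -3.5°C.
ISA temperature at 8500 ft = 15 − 2 × (8500/1000) = -2°C.
OAT = ISA + deviation = -2 + (-3.5) = -5.5°C.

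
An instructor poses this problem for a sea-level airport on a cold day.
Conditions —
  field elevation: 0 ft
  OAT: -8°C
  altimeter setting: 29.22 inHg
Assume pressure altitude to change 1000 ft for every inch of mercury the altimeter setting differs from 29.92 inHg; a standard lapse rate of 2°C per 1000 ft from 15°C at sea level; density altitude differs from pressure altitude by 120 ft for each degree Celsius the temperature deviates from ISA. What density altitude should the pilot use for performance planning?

Pressure altitude = 0 + (29.92 − 29.22) × 1000 = 0 + (+700) = 700 ft.
ISA temperature at 700 ft = 15 − 2 × (700/1000) = 13.6°C.
ISA deviation = -8 − 13.6 = -21.6°C.
Density altitude = 700 + 120 × (-21.6) = -1892 ft.

-1892 ft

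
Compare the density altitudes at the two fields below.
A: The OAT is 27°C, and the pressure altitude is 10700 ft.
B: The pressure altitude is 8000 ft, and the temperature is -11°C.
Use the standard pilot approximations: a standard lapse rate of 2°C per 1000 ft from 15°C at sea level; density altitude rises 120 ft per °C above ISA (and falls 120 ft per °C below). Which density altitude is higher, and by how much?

A by 7908 ft

A: ISA temp = -6.4°C, deviation +33.4°C, DA = 10700 + 120 × 33.4 = 14708 ft.
B: ISA temp = -1°C, deviation -10°C, DA = 8000 + 120 × (-10) = 6800 ft.
A is higher by 14708 − 6800 = 7908 ft.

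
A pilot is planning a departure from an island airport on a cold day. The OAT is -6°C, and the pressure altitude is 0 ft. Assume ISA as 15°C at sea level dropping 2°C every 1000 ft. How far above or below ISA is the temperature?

ISA-21°C

ISA temperature at 0 ft = 15 − 2 × (0/1000) = 15°C.
Deviation = OAT − ISA = -6 − 15 = -21°C.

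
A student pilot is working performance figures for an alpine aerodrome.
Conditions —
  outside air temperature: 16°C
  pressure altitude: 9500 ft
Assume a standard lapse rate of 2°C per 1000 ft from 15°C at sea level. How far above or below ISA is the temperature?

ISA temperature at 9500 ft = 15 − 2 × (9500/1000) = -4°C.
Deviation = OAT − ISA = 16 − (-4) = +20°C.

ISA+20°C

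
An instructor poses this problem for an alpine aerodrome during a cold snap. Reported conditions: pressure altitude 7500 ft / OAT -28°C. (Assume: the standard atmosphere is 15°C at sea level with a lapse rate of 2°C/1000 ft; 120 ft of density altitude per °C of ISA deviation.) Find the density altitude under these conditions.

ISA temperature at 7500 ft = 15 − 2 × (7500/1000) = 0°C.
ISA deviation = -28 − 0 = -28°C.
Density altitude = 7500 + 120 × (-28) = 7500 + (-3360) = 4140 ft.

4140 ft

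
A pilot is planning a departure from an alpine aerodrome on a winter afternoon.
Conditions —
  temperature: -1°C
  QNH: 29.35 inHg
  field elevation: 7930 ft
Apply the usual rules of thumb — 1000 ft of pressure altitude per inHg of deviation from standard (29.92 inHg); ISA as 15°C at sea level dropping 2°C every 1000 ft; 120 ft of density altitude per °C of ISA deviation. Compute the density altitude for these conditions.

8620 ft

Pressure altitude = 7930 + (29.92 − 29.35) × 1000 = 7930 + (+570) = 8500 ft.
ISA temperature at 8500 ft = 15 − 2 × (8500/1000) = -2°C.
ISA deviation = -1 − (-2) = +1°C.
Density altitude = 8500 + 120 × (1) = 8620 ft.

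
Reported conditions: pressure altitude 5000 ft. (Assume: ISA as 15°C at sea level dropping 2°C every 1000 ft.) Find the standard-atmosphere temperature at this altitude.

ISA temperature = 15 − 2 × (5000/1000) = 15 − 10 = 5°C.

5°C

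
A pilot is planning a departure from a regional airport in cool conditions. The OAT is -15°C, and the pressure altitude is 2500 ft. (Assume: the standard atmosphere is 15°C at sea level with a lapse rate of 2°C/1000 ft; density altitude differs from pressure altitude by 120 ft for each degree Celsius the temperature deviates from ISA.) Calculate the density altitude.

ISA temperature at 2500 ft = 15 − 2 × (2500/1000) = 10°C.
ISA deviation = -15 − 10 = -25°C.
Density altitude = 2500 + 120 × (-25) = 2500 + (-3000) = -500 ft.

-500 ft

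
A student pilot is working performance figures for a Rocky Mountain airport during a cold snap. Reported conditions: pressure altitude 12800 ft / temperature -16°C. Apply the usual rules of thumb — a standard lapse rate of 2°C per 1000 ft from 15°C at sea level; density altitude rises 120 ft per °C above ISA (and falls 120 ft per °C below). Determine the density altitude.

12152 ft

ISA temperature at 12800 ft = 15 − 2 × (12800/1000) = -10.6°C.
ISA deviation = -16 − (-10.6) = -5.4°C.
Density altitude = 12800 + 120 × (-5.4) = 12800 + (-648) = 12152 ft.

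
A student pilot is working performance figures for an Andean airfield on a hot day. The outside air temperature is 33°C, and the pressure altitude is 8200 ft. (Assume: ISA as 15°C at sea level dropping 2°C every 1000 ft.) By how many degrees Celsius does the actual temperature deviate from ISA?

ISA+34.4°C

ISA temperature at 8200 ft = 15 − 2 × (8200/1000) = -1.4°C.
Deviation = OAT − ISA = 33 − (-1.4) = +34.4°C.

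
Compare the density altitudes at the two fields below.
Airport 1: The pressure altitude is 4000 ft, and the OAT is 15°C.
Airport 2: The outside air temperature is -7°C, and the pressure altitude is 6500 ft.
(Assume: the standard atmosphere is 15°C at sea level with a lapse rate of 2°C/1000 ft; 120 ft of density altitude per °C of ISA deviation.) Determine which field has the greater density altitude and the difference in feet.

Airport 1: ISA temp = 7°C, deviation +8°C, DA = 4000 + 120 × 8 = 4960 ft.
Airport 2: ISA temp = 2°C, deviation -9°C, DA = 6500 + 120 × (-9) = 5420 ft.
Airport 2 is higher by 5420 − 4960 = 460 ft.

Airport 2 by 460 ft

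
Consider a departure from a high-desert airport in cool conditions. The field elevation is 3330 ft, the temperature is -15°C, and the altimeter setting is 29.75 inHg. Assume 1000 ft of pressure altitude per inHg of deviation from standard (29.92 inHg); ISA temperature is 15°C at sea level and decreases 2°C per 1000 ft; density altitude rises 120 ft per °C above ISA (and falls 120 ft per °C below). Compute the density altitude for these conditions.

740 ft

Pressure altitude = 3330 + (29.92 − 29.75) × 1000 = 3330 + (+170) = 3500 ft.
ISA temperature at 3500 ft = 15 − 2 × (3500/1000) = 8°C.
ISA deviation = -15 − 8 = -23°C.
Density altitude = 3500 + 120 × (-23) = 740 ft.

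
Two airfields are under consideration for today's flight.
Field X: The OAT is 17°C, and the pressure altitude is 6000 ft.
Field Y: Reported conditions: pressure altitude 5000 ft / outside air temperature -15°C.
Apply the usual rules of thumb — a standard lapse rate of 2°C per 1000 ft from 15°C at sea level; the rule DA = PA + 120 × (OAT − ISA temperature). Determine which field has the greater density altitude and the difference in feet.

Field X: ISA temp = 3°C, deviation +14°C, DA = 6000 + 120 × 14 = 7680 ft.
Field Y: ISA temp = 5°C, deviation -20°C, DA = 5000 + 120 × (-20) = 2600 ft.
Field X is higher by 7680 − 2600 = 5080 ft.

Field X by 5080 ft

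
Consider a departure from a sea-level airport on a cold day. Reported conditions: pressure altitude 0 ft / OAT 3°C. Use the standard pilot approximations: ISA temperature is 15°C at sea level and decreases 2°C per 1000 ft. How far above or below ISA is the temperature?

ISA-12°C

ISA temperature at 0 ft = 15 − 2 × (0/1000) = 15°C.
Deviation = OAT − ISA = 3 − 15 = -12°C.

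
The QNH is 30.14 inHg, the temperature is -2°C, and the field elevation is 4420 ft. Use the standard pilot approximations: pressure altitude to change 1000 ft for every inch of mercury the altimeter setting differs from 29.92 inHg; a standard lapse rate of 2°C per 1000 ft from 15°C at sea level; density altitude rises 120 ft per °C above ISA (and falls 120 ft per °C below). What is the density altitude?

3168 ft

Pressure altitude = 4420 + (29.92 − 30.14) × 1000 = 4420 + (-220) = 4200 ft.
ISA temperature at 4200 ft = 15 − 2 × (4200/1000) = 6.6°C.
ISA deviation = -2 − 6.6 = -8.6°C.
Density altitude = 4200 + 120 × (-8.6) = 3168 ft.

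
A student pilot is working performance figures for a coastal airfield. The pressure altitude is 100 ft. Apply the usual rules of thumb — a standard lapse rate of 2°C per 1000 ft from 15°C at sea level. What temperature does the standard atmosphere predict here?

14.8°C

ISA temperature = 15 − 2 × (100/1000) = 15 − 0.2 = 14.8°C.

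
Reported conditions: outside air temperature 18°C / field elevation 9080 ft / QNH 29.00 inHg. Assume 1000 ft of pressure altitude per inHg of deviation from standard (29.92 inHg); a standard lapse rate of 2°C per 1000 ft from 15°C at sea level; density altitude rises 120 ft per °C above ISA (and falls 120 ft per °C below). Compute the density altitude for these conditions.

Pressure altitude = 9080 + (29.92 − 29.00) × 1000 = 9080 + (+920) = 10000 ft.
ISA temperature at 10000 ft = 15 − 2 × (10000/1000) = -5°C.
ISA deviation = 18 − (-5) = +23°C.
Density altitude = 10000 + 120 × (23) = 12760 ft.

12760 ft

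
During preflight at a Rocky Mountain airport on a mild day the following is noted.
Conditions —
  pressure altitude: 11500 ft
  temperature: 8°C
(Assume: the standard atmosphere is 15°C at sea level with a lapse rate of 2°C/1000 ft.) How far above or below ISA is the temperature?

ISA temperature at 11500 ft = 15 − 2 × (11500/1000) = -8°C.
Deviation = OAT − ISA = 8 − (-8) = +16°C.

ISA+16°C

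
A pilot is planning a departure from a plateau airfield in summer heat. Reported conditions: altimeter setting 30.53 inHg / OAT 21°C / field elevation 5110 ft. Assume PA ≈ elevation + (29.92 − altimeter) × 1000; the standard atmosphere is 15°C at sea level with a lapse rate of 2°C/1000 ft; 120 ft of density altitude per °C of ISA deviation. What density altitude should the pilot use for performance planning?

6300 ft

Pressure altitude = 5110 + (29.92 − 30.53) × 1000 = 5110 + (-610) = 4500 ft.
ISA temperature at 4500 ft = 15 − 2 × (4500/1000) = 6°C.
ISA deviation = 21 − 6 = +15°C.
Density altitude = 4500 + 120 × (15) = 6300 ft.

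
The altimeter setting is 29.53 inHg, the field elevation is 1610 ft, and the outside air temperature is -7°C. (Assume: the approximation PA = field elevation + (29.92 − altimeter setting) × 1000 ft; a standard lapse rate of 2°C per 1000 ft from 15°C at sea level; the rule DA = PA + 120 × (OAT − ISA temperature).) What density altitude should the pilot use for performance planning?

-160 ft

Pressure altitude = 1610 + (29.92 − 29.53) × 1000 = 1610 + (+390) = 2000 ft.
ISA temperature at 2000 ft = 15 − 2 × (2000/1000) = 11°C.
ISA deviation = -7 − 11 = -18°C.
Density altitude = 2000 + 120 × (-18) = -160 ft.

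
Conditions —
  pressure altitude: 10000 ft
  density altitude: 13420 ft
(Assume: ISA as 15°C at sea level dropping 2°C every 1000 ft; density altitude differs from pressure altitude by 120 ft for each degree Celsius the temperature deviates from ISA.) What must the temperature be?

23.5°C

Density altitude − pressure altitude = 13420 − 10000 = +3420 ft.
At 120 ft/°C that is an ISA deviation of 3420/120 = +28.5°C.
ISA temperature at 10000 ft = 15 − 2 × (10000/1000) = -5°C.
OAT = ISA + deviation = -5 + (+28.5) = 23.5°C.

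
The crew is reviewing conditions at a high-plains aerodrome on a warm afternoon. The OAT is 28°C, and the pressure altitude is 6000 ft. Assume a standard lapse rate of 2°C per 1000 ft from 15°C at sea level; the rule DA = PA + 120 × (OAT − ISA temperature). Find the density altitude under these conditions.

9000 ft

ISA temperature at 6000 ft = 15 − 2 × (6000/1000) = 3°C.
ISA deviation = 28 − 3 = +25°C.
Density altitude = 6000 + 120 × (25) = 6000 + (+3000) = 9000 ft.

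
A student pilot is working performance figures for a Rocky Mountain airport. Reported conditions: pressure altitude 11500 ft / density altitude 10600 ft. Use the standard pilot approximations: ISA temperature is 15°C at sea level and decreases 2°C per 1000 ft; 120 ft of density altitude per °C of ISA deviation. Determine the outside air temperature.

-15.5°C

Density altitude − pressure altitude = 10600 − 11500 = -900 ft.
At 120 ft/°C that is an ISA deviation of -900/120 = -7.5°C.
ISA temperature at 11500 ft = 15 − 2 × (11500/1000) = -8°C.
OAT = ISA + deviation = -8 + (-7.5) = -15.5°C.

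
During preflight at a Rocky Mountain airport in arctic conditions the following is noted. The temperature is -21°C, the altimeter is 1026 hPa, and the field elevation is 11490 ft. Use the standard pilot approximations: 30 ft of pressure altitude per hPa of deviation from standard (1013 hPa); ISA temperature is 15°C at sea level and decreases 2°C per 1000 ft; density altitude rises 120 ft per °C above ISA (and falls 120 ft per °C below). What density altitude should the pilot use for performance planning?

9444 ft

Pressure altitude = 11490 + (1013 − 1026) × 30 = 11490 + (-390) = 11100 ft.
ISA temperature at 11100 ft = 15 − 2 × (11100/1000) = -7.2°C.
ISA deviation = -21 − (-7.2) = -13.8°C.
Density altitude = 11100 + 120 × (-13.8) = 9444 ft.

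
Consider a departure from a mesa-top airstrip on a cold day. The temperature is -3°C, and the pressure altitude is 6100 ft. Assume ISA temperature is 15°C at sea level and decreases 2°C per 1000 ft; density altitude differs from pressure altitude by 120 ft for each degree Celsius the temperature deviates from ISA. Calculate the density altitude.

5404 ft

ISA temperature at 6100 ft = 15 − 2 × (6100/1000) = 2.8°C.
ISA deviation = -3 − 2.8 = -5.8°C.
Density altitude = 6100 + 120 × (-5.8) = 6100 + (-696) = 5404 ft.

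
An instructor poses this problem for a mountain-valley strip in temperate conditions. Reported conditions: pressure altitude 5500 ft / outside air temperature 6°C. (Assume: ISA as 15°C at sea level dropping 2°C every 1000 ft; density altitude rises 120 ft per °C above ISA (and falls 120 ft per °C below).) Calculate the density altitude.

5740 ft

ISA temperature at 5500 ft = 15 − 2 × (5500/1000) = 4°C.
ISA deviation = 6 − 4 = +2°C.
Density altitude = 5500 + 120 × (2) = 5500 + (+240) = 5740 ft.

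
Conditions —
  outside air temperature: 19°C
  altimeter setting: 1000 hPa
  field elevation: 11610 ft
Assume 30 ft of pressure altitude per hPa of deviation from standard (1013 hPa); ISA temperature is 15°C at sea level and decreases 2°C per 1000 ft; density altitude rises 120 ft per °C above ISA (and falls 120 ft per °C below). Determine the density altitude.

15360 ft

Pressure altitude = 11610 + (1013 − 1000) × 30 = 11610 + (+390) = 12000 ft.
ISA temperature at 12000 ft = 15 − 2 × (12000/1000) = -9°C.
ISA deviation = 19 − (-9) = +28°C.
Density altitude = 12000 + 120 × (28) = 15360 ft.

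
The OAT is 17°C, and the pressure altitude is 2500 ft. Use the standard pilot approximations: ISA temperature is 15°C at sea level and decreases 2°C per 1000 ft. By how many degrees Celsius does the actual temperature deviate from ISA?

ISA+7°C

ISA temperature at 2500 ft = 15 − 2 × (2500/1000) = 10°C.
Deviation = OAT − ISA = 17 − 10 = +7°C.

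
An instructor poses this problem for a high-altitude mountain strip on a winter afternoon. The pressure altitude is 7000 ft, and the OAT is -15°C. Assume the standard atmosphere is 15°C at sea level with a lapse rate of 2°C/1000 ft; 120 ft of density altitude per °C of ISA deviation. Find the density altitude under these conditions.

5080 ft

ISA temperature at 7000 ft = 15 − 2 × (7000/1000) = 1°C.
ISA deviation = -15 − 1 = -16°C.
Density altitude = 7000 + 120 × (-16) = 7000 + (-1920) = 5080 ft.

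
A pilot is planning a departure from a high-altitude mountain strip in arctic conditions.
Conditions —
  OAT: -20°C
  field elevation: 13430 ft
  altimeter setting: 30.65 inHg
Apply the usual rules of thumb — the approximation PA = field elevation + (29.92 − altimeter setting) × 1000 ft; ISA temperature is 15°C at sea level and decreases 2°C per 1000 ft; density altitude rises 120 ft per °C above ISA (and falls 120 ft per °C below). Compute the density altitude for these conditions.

11548 ft

Pressure altitude = 13430 + (29.92 − 30.65) × 1000 = 13430 + (-730) = 12700 ft.
ISA temperature at 12700 ft = 15 − 2 × (12700/1000) = -10.4°C.
ISA deviation = -20 − (-10.4) = -9.6°C.
Density altitude = 12700 + 120 × (-9.6) = 11548 ft.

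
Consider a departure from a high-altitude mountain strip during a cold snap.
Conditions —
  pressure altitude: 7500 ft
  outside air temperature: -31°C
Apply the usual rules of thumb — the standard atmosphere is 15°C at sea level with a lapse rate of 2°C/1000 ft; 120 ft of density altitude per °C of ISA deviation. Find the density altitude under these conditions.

ISA temperature at 7500 ft = 15 − 2 × (7500/1000) = 0°C.
ISA deviation = -31 − 0 = -31°C.
Density altitude = 7500 + 120 × (-31) = 7500 + (-3720) = 3780 ft.

3780 ft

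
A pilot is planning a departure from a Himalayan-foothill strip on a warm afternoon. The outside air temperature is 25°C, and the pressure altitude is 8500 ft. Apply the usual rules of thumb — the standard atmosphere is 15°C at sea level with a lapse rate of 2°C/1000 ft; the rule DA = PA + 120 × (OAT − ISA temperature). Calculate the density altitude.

11740 ft

ISA temperature at 8500 ft = 15 − 2 × (8500/1000) = -2°C.
ISA deviation = 25 − (-2) = +27°C.
Density altitude = 8500 + 120 × (27) = 8500 + (+3240) = 11740 ft.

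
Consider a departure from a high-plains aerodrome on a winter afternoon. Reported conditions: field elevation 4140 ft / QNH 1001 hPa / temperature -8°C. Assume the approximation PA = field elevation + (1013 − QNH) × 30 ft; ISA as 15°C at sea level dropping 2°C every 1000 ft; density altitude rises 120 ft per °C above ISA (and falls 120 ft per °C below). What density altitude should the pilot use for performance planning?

2820 ft

Pressure altitude = 4140 + (1013 − 1001) × 30 = 4140 + (+360) = 4500 ft.
ISA temperature at 4500 ft = 15 − 2 × (4500/1000) = 6°C.
ISA deviation = -8 − 6 = -14°C.
Density altitude = 4500 + 120 × (-14) = 2820 ft.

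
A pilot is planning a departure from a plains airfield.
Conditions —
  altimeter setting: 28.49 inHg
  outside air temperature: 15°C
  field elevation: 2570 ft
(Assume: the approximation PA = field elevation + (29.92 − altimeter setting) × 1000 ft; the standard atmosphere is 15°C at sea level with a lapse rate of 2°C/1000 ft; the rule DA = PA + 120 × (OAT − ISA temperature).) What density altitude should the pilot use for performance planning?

Pressure altitude = 2570 + (29.92 − 28.49) × 1000 = 2570 + (+1430) = 4000 ft.
ISA temperature at 4000 ft = 15 − 2 × (4000/1000) = 7°C.
ISA deviation = 15 − 7 = +8°C.
Density altitude = 4000 + 120 × (8) = 4960 ft.

4960 ft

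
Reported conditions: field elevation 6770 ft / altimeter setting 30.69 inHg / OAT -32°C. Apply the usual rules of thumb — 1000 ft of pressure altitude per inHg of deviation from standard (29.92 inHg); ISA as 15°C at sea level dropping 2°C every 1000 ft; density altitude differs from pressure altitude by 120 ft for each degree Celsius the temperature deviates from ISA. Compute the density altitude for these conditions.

Pressure altitude = 6770 + (29.92 − 30.69) × 1000 = 6770 + (-770) = 6000 ft.
ISA temperature at 6000 ft = 15 − 2 × (6000/1000) = 3°C.
ISA deviation = -32 − 3 = -35°C.
Density altitude = 6000 + 120 × (-35) = 1800 ft.

1800 ft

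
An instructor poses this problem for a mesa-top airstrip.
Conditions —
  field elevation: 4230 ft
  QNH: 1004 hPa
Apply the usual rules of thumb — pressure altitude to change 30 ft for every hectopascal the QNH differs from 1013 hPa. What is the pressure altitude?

4500 ft

Pressure correction = (1013 − 1004) × 30 = +270 ft.
Pressure altitude = 4230 + (+270) = 4500 ft.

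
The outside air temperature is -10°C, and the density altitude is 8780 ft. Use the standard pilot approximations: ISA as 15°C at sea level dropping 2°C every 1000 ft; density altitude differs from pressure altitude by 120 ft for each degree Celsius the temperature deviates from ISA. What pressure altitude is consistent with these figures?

DA = PA + 120 × (OAT − (15 − 2·PA/1000)) = PA + 120·OAT − 1800 + 0.24·PA = 1.24·PA + 120·OAT − 1800.
So 1.24·PA = 8780 − 120 × (-10) + 1800 = 11780.
PA = 11780 / 1.24 = 9500 ft.

9500 ft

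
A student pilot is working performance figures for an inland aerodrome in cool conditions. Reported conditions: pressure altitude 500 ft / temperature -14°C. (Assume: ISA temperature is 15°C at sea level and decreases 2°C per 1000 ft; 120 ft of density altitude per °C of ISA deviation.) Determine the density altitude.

ISA temperature at 500 ft = 15 − 2 × (500/1000) = 14°C.
ISA deviation = -14 − 14 = -28°C.
Density altitude = 500 + 120 × (-28) = 500 + (-3360) = -2860 ft.

-2860 ft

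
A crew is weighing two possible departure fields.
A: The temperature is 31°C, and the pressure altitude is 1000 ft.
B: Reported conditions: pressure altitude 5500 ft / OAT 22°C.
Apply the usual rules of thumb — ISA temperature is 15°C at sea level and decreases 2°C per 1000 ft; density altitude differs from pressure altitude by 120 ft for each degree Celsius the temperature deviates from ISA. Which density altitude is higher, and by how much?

A: ISA temp = 13°C, deviation +18°C, DA = 1000 + 120 × 18 = 3160 ft.
B: ISA temp = 4°C, deviation +18°C, DA = 5500 + 120 × 18 = 7660 ft.
B is higher by 7660 − 3160 = 4500 ft.

B by 4500 ft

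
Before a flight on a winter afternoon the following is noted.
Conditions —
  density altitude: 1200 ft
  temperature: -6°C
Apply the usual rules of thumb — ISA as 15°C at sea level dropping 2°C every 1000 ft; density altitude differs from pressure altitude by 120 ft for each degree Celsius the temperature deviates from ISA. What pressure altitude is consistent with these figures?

DA = PA + 120 × (OAT − (15 − 2·PA/1000)) = PA + 120·OAT − 1800 + 0.24·PA = 1.24·PA + 120·OAT − 1800.
So 1.24·PA = 1200 − 120 × (-6) + 1800 = 3720.
PA = 3720 / 1.24 = 3000 ft.

3000 ft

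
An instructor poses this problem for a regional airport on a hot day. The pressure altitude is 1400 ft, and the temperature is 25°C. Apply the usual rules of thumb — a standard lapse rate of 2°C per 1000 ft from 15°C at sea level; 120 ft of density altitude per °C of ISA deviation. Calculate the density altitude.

2936 ft

ISA temperature at 1400 ft = 15 − 2 × (1400/1000) = 12.2°C.
ISA deviation = 25 − 12.2 = +12.8°C.
Density altitude = 1400 + 120 × (12.8) = 1400 + (+1536) = 2936 ft.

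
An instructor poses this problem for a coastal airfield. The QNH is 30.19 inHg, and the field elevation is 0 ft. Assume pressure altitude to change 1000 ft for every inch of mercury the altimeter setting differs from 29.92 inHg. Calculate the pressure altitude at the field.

Pressure correction = (29.92 − 30.19) × 1000 = -270 ft.
Pressure altitude = 0 + (-270) = -270 ft.

-270 ft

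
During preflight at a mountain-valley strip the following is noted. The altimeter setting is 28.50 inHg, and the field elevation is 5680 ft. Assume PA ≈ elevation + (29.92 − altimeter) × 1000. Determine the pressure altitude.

7100 ft

Pressure correction = (29.92 − 28.50) × 1000 = +1420 ft.
Pressure altitude = 5680 + (+1420) = 7100 ft.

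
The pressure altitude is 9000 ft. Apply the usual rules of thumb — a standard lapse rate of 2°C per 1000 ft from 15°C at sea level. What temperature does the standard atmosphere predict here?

ISA temperature = 15 − 2 × (9000/1000) = 15 − 18 = -3°C.

-3°C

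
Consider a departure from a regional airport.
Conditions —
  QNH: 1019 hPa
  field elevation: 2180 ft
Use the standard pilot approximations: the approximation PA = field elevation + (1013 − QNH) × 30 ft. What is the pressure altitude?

Pressure correction = (1013 − 1019) × 30 = -180 ft.
Pressure altitude = 2180 + (-180) = 2000 ft.

2000 ft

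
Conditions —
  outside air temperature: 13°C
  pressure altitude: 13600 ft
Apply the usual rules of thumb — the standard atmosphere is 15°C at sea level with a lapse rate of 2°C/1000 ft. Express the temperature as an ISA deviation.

ISA temperature at 13600 ft = 15 − 2 × (13600/1000) = -12.2°C.
Deviation = OAT − ISA = 13 − (-12.2) = +25.2°C.

ISA+25.2°C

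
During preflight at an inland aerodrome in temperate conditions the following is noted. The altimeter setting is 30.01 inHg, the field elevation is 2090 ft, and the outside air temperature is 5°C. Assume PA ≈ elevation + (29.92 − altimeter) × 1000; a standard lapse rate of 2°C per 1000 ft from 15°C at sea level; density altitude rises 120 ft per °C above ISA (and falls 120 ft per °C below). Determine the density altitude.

1280 ft

Pressure altitude = 2090 + (29.92 − 30.01) × 1000 = 2090 + (-90) = 2000 ft.
ISA temperature at 2000 ft = 15 − 2 × (2000/1000) = 11°C.
ISA deviation = 5 − 11 = -6°C.
Density altitude = 2000 + 120 × (-6) = 1280 ft.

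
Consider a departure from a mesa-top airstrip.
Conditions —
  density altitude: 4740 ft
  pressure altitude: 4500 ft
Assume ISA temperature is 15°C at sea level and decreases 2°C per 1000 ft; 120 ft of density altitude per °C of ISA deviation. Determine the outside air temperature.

8°C

Density altitude − pressure altitude = 4740 − 4500 = +240 ft.
At 120 ft/°C that is an ISA deviation of 240/120 = +2°C.
ISA temperature at 4500 ft = 15 − 2 × (4500/1000) = 6°C.
OAT = ISA + deviation = 6 + (+2) = 8°C.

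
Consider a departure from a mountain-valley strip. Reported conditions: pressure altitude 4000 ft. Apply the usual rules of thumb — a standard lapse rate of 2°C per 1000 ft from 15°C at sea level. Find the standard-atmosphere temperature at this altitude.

ISA temperature = 15 − 2 × (4000/1000) = 15 − 8 = 7°C.

7°C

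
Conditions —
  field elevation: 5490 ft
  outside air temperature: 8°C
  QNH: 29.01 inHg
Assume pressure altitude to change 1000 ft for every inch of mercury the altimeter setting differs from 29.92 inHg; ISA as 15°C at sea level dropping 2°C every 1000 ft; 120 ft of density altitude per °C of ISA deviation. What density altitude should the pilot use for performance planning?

7096 ft

Pressure altitude = 5490 + (29.92 − 29.01) × 1000 = 5490 + (+910) = 6400 ft.
ISA temperature at 6400 ft = 15 − 2 × (6400/1000) = 2.2°C.
ISA deviation = 8 − 2.2 = +5.8°C.
Density altitude = 6400 + 120 × (5.8) = 7096 ft.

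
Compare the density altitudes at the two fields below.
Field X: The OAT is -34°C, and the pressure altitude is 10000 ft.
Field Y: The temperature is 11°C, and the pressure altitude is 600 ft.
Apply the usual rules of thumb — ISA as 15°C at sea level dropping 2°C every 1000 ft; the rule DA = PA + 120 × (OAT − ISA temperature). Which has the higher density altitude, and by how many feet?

Field X: ISA temp = -5°C, deviation -29°C, DA = 10000 + 120 × (-29) = 6520 ft.
Field Y: ISA temp = 13.8°C, deviation -2.8°C, DA = 600 + 120 × (-2.8) = 264 ft.
Field X is higher by 6520 − 264 = 6256 ft.

Field X by 6256 ft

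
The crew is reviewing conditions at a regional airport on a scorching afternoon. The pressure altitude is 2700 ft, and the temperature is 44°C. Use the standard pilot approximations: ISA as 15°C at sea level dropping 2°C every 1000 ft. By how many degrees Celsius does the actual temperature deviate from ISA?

ISA+34.4°C

ISA temperature at 2700 ft = 15 − 2 × (2700/1000) = 9.6°C.
Deviation = OAT − ISA = 44 − 9.6 = +34.4°C.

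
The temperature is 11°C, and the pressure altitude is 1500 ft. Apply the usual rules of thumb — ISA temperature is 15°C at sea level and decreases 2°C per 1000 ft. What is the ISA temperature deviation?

ISA temperature at 1500 ft = 15 − 2 × (1500/1000) = 12°C.
Deviation = OAT − ISA = 11 − 12 = -1°C.

ISA-1°C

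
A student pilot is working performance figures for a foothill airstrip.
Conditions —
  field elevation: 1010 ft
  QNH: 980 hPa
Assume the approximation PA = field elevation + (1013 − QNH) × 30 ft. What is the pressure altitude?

2000 ft

Pressure correction = (1013 − 980) × 30 = +990 ft.
Pressure altitude = 1010 + (+990) = 2000 ft.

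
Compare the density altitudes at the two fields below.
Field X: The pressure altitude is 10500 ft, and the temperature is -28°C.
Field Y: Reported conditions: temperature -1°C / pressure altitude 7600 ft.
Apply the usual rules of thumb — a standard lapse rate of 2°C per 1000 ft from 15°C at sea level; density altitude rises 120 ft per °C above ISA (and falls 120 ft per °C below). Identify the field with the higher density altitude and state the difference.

Field X by 356 ft

Field X: ISA temp = -6°C, deviation -22°C, DA = 10500 + 120 × (-22) = 7860 ft.
Field Y: ISA temp = -0.2°C, deviation -0.8°C, DA = 7600 + 120 × (-0.8) = 7504 ft.
Field X is higher by 7860 − 7504 = 356 ft.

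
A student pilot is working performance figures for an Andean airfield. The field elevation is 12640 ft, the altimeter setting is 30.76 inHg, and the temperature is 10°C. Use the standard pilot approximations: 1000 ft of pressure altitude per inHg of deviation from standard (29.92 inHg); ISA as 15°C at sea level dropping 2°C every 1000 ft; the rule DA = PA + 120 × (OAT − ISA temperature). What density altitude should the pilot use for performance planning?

14032 ft

Pressure altitude = 12640 + (29.92 − 30.76) × 1000 = 12640 + (-840) = 11800 ft.
ISA temperature at 11800 ft = 15 − 2 × (11800/1000) = -8.6°C.
ISA deviation = 10 − (-8.6) = +18.6°C.
Density altitude = 11800 + 120 × (18.6) = 14032 ft.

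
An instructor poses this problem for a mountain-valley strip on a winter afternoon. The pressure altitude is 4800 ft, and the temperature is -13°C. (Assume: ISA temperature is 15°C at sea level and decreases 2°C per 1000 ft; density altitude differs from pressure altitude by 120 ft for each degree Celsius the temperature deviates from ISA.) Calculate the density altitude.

ISA temperature at 4800 ft = 15 − 2 × (4800/1000) = 5.4°C.
ISA deviation = -13 − 5.4 = -18.4°C.
Density altitude = 4800 + 120 × (-18.4) = 4800 + (-2208) = 2592 ft.

2592 ft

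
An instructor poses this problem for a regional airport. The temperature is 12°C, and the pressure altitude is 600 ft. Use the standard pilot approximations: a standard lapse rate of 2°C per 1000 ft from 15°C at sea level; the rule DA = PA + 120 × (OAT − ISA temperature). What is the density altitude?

384 ft

ISA temperature at 600 ft = 15 − 2 × (600/1000) = 13.8°C.
ISA deviation = 12 − 13.8 = -1.8°C.
Density altitude = 600 + 120 × (-1.8) = 600 + (-216) = 384 ft.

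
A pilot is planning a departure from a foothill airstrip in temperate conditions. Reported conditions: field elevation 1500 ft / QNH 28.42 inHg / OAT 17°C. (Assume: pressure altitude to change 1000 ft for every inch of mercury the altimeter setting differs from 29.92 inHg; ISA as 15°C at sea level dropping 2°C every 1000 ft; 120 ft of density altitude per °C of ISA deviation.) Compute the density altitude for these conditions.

3960 ft

Pressure altitude = 1500 + (29.92 − 28.42) × 1000 = 1500 + (+1500) = 3000 ft.
ISA temperature at 3000 ft = 15 − 2 × (3000/1000) = 9°C.
ISA deviation = 17 − 9 = +8°C.
Density altitude = 3000 + 120 × (8) = 3960 ft.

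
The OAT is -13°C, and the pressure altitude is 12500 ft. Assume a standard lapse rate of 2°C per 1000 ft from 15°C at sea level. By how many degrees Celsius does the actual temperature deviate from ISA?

ISA-3°C

ISA temperature at 12500 ft = 15 − 2 × (12500/1000) = -10°C.
Deviation = OAT − ISA = -13 − (-10) = -3°C.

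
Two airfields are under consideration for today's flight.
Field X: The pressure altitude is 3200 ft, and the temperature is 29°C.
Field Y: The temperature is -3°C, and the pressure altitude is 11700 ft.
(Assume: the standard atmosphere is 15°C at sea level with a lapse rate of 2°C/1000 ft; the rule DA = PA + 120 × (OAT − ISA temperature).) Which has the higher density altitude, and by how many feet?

Field X: ISA temp = 8.6°C, deviation +20.4°C, DA = 3200 + 120 × 20.4 = 5648 ft.
Field Y: ISA temp = -8.4°C, deviation +5.4°C, DA = 11700 + 120 × 5.4 = 12348 ft.
Field Y is higher by 12348 − 5648 = 6700 ft.

Field Y by 6700 ft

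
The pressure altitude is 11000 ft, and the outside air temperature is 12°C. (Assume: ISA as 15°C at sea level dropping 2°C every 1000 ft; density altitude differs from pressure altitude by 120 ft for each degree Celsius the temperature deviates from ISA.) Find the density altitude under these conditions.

ISA temperature at 11000 ft = 15 − 2 × (11000/1000) = -7°C.
ISA deviation = 12 − (-7) = +19°C.
Density altitude = 11000 + 120 × (19) = 11000 + (+2280) = 13280 ft.

13280 ft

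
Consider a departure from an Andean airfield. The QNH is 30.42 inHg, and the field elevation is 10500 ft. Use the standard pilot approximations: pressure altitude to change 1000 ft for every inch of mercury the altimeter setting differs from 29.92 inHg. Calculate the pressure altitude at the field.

Pressure correction = (29.92 − 30.42) × 1000 = -500 ft.
Pressure altitude = 10500 + (-500) = 10000 ft.

10000 ft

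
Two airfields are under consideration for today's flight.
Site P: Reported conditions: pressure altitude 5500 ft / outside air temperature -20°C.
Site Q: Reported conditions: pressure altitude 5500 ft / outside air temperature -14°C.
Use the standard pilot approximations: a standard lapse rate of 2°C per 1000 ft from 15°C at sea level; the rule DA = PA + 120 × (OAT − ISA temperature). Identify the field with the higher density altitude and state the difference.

Site Q by 720 ft

Site P: ISA temp = 4°C, deviation -24°C, DA = 5500 + 120 × (-24) = 2620 ft.
Site Q: ISA temp = 4°C, deviation -18°C, DA = 5500 + 120 × (-18) = 3340 ft.
Site Q is higher by 3340 − 2620 = 720 ft.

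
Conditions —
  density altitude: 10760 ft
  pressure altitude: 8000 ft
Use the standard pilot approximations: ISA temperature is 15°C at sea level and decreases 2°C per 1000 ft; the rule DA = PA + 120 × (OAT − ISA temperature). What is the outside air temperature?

22°C

Density altitude − pressure altitude = 10760 − 8000 = +2760 ft.
At 120 ft/°C that is an ISA deviation of 2760/120 = +23°C.
ISA temperature at 8000 ft = 15 − 2 × (8000/1000) = -1°C.
OAT = ISA + deviation = -1 + (+23) = 22°C.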